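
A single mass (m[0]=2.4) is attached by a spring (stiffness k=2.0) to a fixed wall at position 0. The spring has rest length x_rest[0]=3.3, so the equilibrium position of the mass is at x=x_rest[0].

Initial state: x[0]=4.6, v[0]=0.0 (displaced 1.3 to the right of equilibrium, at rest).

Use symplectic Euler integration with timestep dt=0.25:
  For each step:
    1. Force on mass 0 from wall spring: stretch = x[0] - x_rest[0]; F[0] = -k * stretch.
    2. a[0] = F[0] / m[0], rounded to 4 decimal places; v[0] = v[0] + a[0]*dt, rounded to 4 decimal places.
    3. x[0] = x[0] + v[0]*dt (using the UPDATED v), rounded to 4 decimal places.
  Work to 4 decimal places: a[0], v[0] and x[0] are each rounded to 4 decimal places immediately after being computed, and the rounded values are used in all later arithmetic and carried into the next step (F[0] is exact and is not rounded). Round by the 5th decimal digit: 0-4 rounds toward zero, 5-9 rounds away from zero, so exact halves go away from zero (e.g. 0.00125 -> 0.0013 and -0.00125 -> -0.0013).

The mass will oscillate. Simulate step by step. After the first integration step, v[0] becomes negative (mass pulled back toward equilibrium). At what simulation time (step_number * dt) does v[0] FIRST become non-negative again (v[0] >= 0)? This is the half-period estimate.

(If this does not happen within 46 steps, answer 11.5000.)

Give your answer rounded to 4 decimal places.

Step 0: x=[4.6000] v=[0.0000]
Step 1: x=[4.5323] v=[-0.2708]
Step 2: x=[4.4004] v=[-0.5275]
Step 3: x=[4.2112] v=[-0.7568]
Step 4: x=[3.9746] v=[-0.9466]
Step 5: x=[3.7028] v=[-1.0872]
Step 6: x=[3.4100] v=[-1.1711]
Step 7: x=[3.1115] v=[-1.1940]
Step 8: x=[2.8228] v=[-1.1547]
Step 9: x=[2.5590] v=[-1.0553]
Step 10: x=[2.3338] v=[-0.9009]
Step 11: x=[2.1589] v=[-0.6996]
Step 12: x=[2.0434] v=[-0.4619]
Step 13: x=[1.9934] v=[-0.2001]
Step 14: x=[2.0114] v=[0.0721]
First v>=0 after going negative at step 14, time=3.5000

Answer: 3.5000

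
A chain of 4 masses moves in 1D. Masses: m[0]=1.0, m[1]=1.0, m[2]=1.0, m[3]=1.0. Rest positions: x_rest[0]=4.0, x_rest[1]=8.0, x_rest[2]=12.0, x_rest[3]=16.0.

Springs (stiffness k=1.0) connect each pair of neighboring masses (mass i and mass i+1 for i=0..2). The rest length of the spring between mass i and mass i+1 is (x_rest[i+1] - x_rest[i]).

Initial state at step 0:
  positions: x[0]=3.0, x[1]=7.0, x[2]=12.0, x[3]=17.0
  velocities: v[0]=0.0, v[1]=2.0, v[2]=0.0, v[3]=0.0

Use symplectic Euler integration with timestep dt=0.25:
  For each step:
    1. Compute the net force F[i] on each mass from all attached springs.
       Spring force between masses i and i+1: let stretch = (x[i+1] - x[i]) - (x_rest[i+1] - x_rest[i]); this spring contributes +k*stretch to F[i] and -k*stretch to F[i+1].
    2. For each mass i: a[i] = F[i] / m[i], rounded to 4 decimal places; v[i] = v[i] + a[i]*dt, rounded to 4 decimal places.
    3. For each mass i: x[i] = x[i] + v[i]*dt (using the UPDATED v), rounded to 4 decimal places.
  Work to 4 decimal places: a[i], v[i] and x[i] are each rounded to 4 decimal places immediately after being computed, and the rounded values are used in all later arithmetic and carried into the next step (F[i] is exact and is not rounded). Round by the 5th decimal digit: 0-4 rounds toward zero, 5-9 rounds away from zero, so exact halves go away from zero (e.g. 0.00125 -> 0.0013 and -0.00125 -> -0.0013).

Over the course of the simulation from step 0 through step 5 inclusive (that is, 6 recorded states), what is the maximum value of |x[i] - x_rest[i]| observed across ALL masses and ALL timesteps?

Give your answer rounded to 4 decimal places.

Answer: 1.1745

Derivation:
Step 0: x=[3.0000 7.0000 12.0000 17.0000] v=[0.0000 2.0000 0.0000 0.0000]
Step 1: x=[3.0000 7.5625 12.0000 16.9375] v=[0.0000 2.2500 0.0000 -0.2500]
Step 2: x=[3.0352 8.1172 12.0313 16.8164] v=[0.1406 2.2188 0.1250 -0.4844]
Step 3: x=[3.1380 8.5989 12.1170 16.6462] v=[0.4111 1.9268 0.3428 -0.6807]
Step 4: x=[3.3321 8.9592 12.2659 16.4430] v=[0.7763 1.4411 0.5956 -0.8130]
Step 5: x=[3.6279 9.1745 12.4692 16.2287] v=[1.1831 0.8610 0.8132 -0.8573]
Max displacement = 1.1745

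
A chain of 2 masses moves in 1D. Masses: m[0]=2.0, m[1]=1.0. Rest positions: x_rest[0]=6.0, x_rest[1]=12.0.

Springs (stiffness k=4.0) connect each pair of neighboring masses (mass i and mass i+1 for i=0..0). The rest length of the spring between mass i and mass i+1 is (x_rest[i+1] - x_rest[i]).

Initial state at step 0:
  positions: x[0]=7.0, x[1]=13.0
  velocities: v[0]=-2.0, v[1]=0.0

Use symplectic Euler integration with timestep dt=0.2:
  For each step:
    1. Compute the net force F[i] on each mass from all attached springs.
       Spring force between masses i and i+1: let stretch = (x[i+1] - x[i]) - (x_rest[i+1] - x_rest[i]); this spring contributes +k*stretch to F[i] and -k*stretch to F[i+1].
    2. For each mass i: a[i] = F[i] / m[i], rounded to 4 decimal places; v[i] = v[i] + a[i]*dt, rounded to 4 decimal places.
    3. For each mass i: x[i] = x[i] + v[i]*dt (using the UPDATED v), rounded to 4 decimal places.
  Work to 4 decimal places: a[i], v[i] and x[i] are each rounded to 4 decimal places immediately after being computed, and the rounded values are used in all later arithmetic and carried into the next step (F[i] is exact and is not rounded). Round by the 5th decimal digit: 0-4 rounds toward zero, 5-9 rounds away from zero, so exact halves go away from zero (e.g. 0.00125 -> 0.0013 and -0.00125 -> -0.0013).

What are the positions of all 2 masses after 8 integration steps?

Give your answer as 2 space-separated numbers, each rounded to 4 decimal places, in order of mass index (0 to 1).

Step 0: x=[7.0000 13.0000] v=[-2.0000 0.0000]
Step 1: x=[6.6000 13.0000] v=[-2.0000 0.0000]
Step 2: x=[6.2320 12.9360] v=[-1.8400 -0.3200]
Step 3: x=[5.9203 12.7594] v=[-1.5584 -0.8832]
Step 4: x=[5.6757 12.4485] v=[-1.2228 -1.5545]
Step 5: x=[5.4930 12.0140] v=[-0.9137 -2.1727]
Step 6: x=[5.3519 11.4961] v=[-0.7053 -2.5895]
Step 7: x=[5.2224 10.9551] v=[-0.6476 -2.7049]
Step 8: x=[5.0715 10.4569] v=[-0.7545 -2.4911]

Answer: 5.0715 10.4569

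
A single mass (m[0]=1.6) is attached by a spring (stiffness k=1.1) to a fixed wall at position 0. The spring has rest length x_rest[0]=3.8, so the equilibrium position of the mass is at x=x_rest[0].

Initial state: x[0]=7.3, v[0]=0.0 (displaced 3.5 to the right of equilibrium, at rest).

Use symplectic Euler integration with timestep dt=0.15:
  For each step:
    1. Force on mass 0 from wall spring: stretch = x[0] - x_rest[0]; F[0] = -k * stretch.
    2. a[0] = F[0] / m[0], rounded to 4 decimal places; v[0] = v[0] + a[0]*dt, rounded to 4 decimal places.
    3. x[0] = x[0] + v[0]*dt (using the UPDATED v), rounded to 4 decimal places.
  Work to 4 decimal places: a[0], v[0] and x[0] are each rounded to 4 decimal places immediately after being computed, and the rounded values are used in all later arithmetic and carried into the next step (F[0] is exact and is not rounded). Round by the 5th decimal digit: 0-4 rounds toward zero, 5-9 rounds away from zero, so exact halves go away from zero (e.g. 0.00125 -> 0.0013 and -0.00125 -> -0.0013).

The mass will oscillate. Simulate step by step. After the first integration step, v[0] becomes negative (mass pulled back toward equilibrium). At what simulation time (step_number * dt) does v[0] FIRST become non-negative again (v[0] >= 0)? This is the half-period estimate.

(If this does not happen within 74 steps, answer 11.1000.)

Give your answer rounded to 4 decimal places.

Step 0: x=[7.3000] v=[0.0000]
Step 1: x=[7.2459] v=[-0.3609]
Step 2: x=[7.1385] v=[-0.7163]
Step 3: x=[6.9794] v=[-1.0606]
Step 4: x=[6.7711] v=[-1.3885]
Step 5: x=[6.5169] v=[-1.6949]
Step 6: x=[6.2206] v=[-1.9751]
Step 7: x=[5.8869] v=[-2.2247]
Step 8: x=[5.5209] v=[-2.4399]
Step 9: x=[5.1283] v=[-2.6174]
Step 10: x=[4.7151] v=[-2.7544]
Step 11: x=[4.2878] v=[-2.8488]
Step 12: x=[3.8529] v=[-2.8991]
Step 13: x=[3.4172] v=[-2.9046]
Step 14: x=[2.9874] v=[-2.8651]
Step 15: x=[2.5702] v=[-2.7813]
Step 16: x=[2.1720] v=[-2.6545]
Step 17: x=[1.7990] v=[-2.4866]
Step 18: x=[1.4570] v=[-2.2802]
Step 19: x=[1.1512] v=[-2.0386]
Step 20: x=[0.8864] v=[-1.7654]
Step 21: x=[0.6667] v=[-1.4649]
Step 22: x=[0.4954] v=[-1.1418]
Step 23: x=[0.3753] v=[-0.8010]
Step 24: x=[0.3081] v=[-0.4478]
Step 25: x=[0.2949] v=[-0.0877]
Step 26: x=[0.3360] v=[0.2738]
First v>=0 after going negative at step 26, time=3.9000

Answer: 3.9000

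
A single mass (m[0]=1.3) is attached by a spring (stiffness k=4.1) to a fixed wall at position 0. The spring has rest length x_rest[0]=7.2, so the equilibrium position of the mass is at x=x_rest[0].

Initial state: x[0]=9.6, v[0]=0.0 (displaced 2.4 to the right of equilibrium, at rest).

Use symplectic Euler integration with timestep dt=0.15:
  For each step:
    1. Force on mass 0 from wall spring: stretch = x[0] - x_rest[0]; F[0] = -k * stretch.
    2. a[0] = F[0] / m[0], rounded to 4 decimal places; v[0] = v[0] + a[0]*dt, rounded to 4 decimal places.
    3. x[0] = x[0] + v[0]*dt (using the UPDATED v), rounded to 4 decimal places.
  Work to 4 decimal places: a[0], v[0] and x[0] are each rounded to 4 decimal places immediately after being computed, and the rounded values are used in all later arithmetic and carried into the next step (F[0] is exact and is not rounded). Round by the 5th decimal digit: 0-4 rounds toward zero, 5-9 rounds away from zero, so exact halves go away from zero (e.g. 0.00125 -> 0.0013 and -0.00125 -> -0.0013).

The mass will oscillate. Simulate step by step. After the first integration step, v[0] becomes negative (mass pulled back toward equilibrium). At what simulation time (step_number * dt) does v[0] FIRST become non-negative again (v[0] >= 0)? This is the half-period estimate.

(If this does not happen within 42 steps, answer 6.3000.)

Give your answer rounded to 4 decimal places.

Answer: 1.8000

Derivation:
Step 0: x=[9.6000] v=[0.0000]
Step 1: x=[9.4297] v=[-1.1354]
Step 2: x=[9.1012] v=[-2.1902]
Step 3: x=[8.6378] v=[-3.0896]
Step 4: x=[8.0723] v=[-3.7698]
Step 5: x=[7.4449] v=[-4.1825]
Step 6: x=[6.8001] v=[-4.2984]
Step 7: x=[6.1837] v=[-4.1092]
Step 8: x=[5.6394] v=[-3.6284]
Step 9: x=[5.2059] v=[-2.8901]
Step 10: x=[4.9139] v=[-1.9467]
Step 11: x=[4.7841] v=[-0.8652]
Step 12: x=[4.8258] v=[0.2777]
First v>=0 after going negative at step 12, time=1.8000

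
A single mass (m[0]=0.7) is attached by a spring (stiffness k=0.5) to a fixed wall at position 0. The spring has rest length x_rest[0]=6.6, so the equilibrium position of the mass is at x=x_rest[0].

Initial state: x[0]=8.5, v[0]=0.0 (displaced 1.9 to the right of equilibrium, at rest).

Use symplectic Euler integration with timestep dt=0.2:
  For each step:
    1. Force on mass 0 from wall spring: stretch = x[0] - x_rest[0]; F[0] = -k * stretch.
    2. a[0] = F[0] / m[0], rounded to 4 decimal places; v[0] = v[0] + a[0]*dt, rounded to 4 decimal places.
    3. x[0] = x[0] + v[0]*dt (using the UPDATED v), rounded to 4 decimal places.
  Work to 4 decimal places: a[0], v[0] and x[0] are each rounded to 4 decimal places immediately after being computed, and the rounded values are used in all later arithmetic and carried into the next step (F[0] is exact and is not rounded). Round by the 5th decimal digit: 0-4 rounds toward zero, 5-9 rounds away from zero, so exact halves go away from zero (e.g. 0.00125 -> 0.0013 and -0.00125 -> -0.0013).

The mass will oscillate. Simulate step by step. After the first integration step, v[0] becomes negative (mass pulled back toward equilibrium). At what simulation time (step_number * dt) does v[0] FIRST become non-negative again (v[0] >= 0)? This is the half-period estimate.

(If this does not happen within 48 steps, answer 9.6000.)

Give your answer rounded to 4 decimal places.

Answer: 3.8000

Derivation:
Step 0: x=[8.5000] v=[0.0000]
Step 1: x=[8.4457] v=[-0.2714]
Step 2: x=[8.3387] v=[-0.5351]
Step 3: x=[8.1820] v=[-0.7835]
Step 4: x=[7.9801] v=[-1.0095]
Step 5: x=[7.7388] v=[-1.2067]
Step 6: x=[7.4649] v=[-1.3694]
Step 7: x=[7.1663] v=[-1.4930]
Step 8: x=[6.8515] v=[-1.5739]
Step 9: x=[6.5295] v=[-1.6098]
Step 10: x=[6.2096] v=[-1.5997]
Step 11: x=[5.9008] v=[-1.5439]
Step 12: x=[5.6120] v=[-1.4440]
Step 13: x=[5.3514] v=[-1.3029]
Step 14: x=[5.1265] v=[-1.1245]
Step 15: x=[4.9437] v=[-0.9140]
Step 16: x=[4.8082] v=[-0.6774]
Step 17: x=[4.7239] v=[-0.4214]
Step 18: x=[4.6932] v=[-0.1534]
Step 19: x=[4.7170] v=[0.1190]
First v>=0 after going negative at step 19, time=3.8000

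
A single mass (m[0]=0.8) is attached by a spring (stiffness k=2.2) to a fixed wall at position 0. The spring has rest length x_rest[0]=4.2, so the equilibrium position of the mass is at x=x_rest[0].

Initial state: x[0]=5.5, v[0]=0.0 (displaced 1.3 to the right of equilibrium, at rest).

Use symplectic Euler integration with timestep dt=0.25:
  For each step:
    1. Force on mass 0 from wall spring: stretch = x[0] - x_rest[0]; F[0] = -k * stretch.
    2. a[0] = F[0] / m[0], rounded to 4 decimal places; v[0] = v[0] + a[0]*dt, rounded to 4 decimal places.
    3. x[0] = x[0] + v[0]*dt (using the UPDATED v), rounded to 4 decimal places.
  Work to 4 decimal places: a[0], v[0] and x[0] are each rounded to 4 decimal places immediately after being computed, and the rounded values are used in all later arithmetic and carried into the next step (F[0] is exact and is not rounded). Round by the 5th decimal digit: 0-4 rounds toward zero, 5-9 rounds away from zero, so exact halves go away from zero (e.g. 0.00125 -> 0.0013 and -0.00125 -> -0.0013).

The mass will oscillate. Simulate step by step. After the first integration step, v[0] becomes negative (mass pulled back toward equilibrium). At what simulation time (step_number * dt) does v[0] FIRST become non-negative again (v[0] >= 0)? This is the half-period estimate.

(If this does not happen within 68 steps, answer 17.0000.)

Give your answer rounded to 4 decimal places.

Answer: 2.0000

Derivation:
Step 0: x=[5.5000] v=[0.0000]
Step 1: x=[5.2766] v=[-0.8938]
Step 2: x=[4.8681] v=[-1.6340]
Step 3: x=[4.3448] v=[-2.0933]
Step 4: x=[3.7966] v=[-2.1929]
Step 5: x=[3.3177] v=[-1.9156]
Step 6: x=[2.9905] v=[-1.3090]
Step 7: x=[2.8711] v=[-0.4775]
Step 8: x=[2.9801] v=[0.4361]
First v>=0 after going negative at step 8, time=2.0000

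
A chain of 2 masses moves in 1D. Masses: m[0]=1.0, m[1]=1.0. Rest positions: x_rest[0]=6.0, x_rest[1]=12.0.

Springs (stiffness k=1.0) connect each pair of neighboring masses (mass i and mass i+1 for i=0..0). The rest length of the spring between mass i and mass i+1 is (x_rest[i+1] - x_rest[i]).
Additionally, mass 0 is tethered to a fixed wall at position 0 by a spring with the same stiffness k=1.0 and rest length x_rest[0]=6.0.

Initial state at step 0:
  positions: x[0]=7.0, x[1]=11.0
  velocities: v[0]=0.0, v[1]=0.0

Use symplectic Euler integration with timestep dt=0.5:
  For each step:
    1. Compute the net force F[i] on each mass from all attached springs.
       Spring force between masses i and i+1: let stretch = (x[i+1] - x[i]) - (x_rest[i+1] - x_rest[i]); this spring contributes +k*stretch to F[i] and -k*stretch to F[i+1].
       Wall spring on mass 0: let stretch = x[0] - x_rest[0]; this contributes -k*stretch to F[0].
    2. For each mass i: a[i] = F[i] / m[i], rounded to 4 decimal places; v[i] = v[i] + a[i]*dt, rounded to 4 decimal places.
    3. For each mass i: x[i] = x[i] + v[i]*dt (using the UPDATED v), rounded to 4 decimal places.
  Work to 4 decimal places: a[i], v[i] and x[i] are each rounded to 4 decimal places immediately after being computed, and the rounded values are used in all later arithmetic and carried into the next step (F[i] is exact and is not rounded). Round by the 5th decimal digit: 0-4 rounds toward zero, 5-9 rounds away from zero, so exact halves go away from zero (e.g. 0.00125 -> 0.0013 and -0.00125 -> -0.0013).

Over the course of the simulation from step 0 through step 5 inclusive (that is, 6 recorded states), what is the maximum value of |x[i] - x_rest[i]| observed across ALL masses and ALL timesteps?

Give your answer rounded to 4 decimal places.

Step 0: x=[7.0000 11.0000] v=[0.0000 0.0000]
Step 1: x=[6.2500 11.5000] v=[-1.5000 1.0000]
Step 2: x=[5.2500 12.1875] v=[-2.0000 1.3750]
Step 3: x=[4.6719 12.6407] v=[-1.1563 0.9063]
Step 4: x=[4.9180 12.6017] v=[0.4922 -0.0781]
Step 5: x=[5.8556 12.1417] v=[1.8751 -0.9200]
Max displacement = 1.3281

Answer: 1.3281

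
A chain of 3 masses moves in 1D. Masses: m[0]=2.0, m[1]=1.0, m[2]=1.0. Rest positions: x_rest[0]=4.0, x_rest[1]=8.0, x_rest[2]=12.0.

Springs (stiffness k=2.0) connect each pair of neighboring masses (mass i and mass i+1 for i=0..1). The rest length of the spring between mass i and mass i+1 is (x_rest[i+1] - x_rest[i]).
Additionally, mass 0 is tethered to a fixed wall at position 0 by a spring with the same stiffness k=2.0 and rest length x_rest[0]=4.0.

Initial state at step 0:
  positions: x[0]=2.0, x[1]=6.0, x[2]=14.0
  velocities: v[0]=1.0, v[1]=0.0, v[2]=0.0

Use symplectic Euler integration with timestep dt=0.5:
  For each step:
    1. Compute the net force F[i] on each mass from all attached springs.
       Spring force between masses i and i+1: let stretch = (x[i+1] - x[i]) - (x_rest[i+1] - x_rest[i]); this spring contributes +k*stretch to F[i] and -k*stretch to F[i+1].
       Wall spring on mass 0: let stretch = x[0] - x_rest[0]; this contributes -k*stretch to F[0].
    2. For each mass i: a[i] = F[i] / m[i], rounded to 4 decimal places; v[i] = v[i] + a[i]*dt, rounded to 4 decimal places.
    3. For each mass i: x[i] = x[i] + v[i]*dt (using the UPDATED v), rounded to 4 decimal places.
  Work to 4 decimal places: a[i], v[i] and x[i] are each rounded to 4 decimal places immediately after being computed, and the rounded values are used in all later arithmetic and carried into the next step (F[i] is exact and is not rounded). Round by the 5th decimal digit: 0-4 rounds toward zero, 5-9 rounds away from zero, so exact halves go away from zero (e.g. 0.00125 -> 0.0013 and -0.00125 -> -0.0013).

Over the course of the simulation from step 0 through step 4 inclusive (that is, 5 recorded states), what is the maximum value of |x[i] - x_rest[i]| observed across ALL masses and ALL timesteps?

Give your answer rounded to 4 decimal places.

Answer: 2.8750

Derivation:
Step 0: x=[2.0000 6.0000 14.0000] v=[1.0000 0.0000 0.0000]
Step 1: x=[3.0000 8.0000 12.0000] v=[2.0000 4.0000 -4.0000]
Step 2: x=[4.5000 9.5000 10.0000] v=[3.0000 3.0000 -4.0000]
Step 3: x=[6.1250 8.7500 9.7500] v=[3.2500 -1.5000 -0.5000]
Step 4: x=[6.8750 7.1875 11.0000] v=[1.5000 -3.1250 2.5000]
Max displacement = 2.8750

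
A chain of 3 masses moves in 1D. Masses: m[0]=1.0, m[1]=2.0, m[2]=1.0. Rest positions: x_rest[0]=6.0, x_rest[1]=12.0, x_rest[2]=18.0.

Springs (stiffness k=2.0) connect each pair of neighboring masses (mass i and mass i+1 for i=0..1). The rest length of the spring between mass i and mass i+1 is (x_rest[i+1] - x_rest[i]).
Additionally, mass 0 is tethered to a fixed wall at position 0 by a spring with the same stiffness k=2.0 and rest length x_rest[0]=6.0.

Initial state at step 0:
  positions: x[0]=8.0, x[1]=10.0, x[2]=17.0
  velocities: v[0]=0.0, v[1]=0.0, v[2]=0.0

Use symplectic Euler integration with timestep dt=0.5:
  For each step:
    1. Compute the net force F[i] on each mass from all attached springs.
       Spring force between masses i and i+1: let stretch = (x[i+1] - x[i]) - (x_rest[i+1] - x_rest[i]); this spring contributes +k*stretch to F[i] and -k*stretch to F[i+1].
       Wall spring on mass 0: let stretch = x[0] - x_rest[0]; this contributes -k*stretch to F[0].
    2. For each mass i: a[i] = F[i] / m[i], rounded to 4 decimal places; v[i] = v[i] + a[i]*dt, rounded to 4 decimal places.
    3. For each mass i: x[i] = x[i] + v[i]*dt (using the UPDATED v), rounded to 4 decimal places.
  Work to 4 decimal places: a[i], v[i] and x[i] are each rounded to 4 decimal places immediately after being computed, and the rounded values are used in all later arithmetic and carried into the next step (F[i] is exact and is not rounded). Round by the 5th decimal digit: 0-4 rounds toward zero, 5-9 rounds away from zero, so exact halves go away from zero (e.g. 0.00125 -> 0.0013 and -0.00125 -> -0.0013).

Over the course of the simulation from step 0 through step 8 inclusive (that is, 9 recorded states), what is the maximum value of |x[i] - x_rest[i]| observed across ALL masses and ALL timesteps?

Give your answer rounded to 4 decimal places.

Answer: 3.3750

Derivation:
Step 0: x=[8.0000 10.0000 17.0000] v=[0.0000 0.0000 0.0000]
Step 1: x=[5.0000 11.2500 16.5000] v=[-6.0000 2.5000 -1.0000]
Step 2: x=[2.6250 12.2500 16.3750] v=[-4.7500 2.0000 -0.2500]
Step 3: x=[3.7500 11.8750 17.1875] v=[2.2500 -0.7500 1.6250]
Step 4: x=[7.0625 10.7969 18.3438] v=[6.6250 -2.1563 2.3125]
Step 5: x=[8.7110 10.6719 18.7266] v=[3.2969 -0.2501 0.7656]
Step 6: x=[6.9844 12.0703 18.0821] v=[-3.4532 2.7968 -1.2891]
Step 7: x=[4.3086 13.7002 17.4317] v=[-5.3517 3.2598 -1.3009]
Step 8: x=[4.1743 13.9151 17.9155] v=[-0.2687 0.4298 0.9676]
Max displacement = 3.3750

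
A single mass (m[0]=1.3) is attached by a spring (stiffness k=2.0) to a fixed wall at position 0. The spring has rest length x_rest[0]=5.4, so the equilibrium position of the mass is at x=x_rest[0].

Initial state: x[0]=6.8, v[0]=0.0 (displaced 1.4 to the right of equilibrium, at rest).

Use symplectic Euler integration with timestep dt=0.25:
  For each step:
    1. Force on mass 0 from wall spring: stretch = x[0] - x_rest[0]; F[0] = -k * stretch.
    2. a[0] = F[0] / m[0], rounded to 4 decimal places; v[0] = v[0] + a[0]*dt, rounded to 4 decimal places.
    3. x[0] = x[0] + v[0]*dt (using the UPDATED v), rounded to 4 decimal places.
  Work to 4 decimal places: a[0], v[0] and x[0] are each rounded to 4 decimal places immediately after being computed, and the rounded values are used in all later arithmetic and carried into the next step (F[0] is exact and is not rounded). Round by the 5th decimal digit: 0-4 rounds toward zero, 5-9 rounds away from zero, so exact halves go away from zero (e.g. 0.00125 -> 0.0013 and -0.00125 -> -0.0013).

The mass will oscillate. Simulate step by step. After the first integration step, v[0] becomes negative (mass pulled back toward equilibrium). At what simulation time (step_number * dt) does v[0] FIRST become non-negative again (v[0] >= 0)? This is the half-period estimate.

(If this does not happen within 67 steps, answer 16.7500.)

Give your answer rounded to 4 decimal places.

Answer: 2.7500

Derivation:
Step 0: x=[6.8000] v=[0.0000]
Step 1: x=[6.6654] v=[-0.5385]
Step 2: x=[6.4091] v=[-1.0252]
Step 3: x=[6.0558] v=[-1.4133]
Step 4: x=[5.6394] v=[-1.6655]
Step 5: x=[5.2000] v=[-1.7576]
Step 6: x=[4.7798] v=[-1.6807]
Step 7: x=[4.4193] v=[-1.4422]
Step 8: x=[4.1531] v=[-1.0650]
Step 9: x=[4.0068] v=[-0.5854]
Step 10: x=[3.9944] v=[-0.0496]
Step 11: x=[4.1172] v=[0.4910]
First v>=0 after going negative at step 11, time=2.7500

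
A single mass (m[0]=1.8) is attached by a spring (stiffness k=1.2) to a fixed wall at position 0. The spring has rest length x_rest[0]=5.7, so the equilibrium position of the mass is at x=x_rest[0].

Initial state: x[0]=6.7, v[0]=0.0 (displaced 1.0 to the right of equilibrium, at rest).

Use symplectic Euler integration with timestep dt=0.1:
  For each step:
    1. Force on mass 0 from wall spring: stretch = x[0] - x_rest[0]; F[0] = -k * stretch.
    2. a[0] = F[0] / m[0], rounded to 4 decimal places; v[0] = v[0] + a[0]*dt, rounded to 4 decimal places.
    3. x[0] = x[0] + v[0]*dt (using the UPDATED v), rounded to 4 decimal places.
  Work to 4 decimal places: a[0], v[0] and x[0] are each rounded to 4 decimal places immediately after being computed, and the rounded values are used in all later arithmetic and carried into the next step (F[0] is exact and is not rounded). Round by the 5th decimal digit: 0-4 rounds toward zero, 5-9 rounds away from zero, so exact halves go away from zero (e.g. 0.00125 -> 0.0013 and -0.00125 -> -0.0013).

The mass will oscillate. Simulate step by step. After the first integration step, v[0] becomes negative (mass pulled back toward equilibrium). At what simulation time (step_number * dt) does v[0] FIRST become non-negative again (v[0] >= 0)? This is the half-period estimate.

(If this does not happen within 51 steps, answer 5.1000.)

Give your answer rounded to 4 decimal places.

Answer: 3.9000

Derivation:
Step 0: x=[6.7000] v=[0.0000]
Step 1: x=[6.6933] v=[-0.0667]
Step 2: x=[6.6800] v=[-0.1329]
Step 3: x=[6.6602] v=[-0.1982]
Step 4: x=[6.6340] v=[-0.2622]
Step 5: x=[6.6016] v=[-0.3245]
Step 6: x=[6.5631] v=[-0.3846]
Step 7: x=[6.5189] v=[-0.4421]
Step 8: x=[6.4692] v=[-0.4967]
Step 9: x=[6.4144] v=[-0.5480]
Step 10: x=[6.3548] v=[-0.5956]
Step 11: x=[6.2909] v=[-0.6393]
Step 12: x=[6.2230] v=[-0.6787]
Step 13: x=[6.1516] v=[-0.7136]
Step 14: x=[6.0772] v=[-0.7437]
Step 15: x=[6.0003] v=[-0.7689]
Step 16: x=[5.9214] v=[-0.7889]
Step 17: x=[5.8410] v=[-0.8037]
Step 18: x=[5.7597] v=[-0.8131]
Step 19: x=[5.6780] v=[-0.8171]
Step 20: x=[5.5964] v=[-0.8156]
Step 21: x=[5.5155] v=[-0.8087]
Step 22: x=[5.4359] v=[-0.7964]
Step 23: x=[5.3580] v=[-0.7788]
Step 24: x=[5.2824] v=[-0.7560]
Step 25: x=[5.2096] v=[-0.7282]
Step 26: x=[5.1401] v=[-0.6955]
Step 27: x=[5.0743] v=[-0.6582]
Step 28: x=[5.0127] v=[-0.6165]
Step 29: x=[4.9556] v=[-0.5707]
Step 30: x=[4.9035] v=[-0.5211]
Step 31: x=[4.8567] v=[-0.4680]
Step 32: x=[4.8155] v=[-0.4118]
Step 33: x=[4.7802] v=[-0.3528]
Step 34: x=[4.7511] v=[-0.2915]
Step 35: x=[4.7283] v=[-0.2282]
Step 36: x=[4.7120] v=[-0.1634]
Step 37: x=[4.7023] v=[-0.0975]
Step 38: x=[4.6992] v=[-0.0310]
Step 39: x=[4.7028] v=[0.0357]
First v>=0 after going negative at step 39, time=3.9000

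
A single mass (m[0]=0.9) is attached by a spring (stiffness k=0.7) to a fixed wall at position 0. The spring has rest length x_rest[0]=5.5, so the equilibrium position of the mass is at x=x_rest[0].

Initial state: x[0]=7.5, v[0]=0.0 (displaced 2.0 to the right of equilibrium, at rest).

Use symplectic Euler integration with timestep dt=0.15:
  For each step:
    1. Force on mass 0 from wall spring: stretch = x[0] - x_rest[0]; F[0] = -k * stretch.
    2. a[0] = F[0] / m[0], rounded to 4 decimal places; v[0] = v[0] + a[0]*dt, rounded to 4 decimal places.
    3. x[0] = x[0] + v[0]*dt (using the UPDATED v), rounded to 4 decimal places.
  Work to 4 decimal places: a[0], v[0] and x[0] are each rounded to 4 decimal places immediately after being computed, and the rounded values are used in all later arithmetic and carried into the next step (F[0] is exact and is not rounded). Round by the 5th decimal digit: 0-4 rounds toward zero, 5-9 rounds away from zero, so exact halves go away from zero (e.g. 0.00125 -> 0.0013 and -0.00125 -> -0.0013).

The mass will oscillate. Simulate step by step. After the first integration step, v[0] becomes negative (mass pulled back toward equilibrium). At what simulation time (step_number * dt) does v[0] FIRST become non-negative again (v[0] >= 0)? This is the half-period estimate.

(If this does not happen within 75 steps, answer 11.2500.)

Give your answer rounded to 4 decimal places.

Step 0: x=[7.5000] v=[0.0000]
Step 1: x=[7.4650] v=[-0.2333]
Step 2: x=[7.3956] v=[-0.4625]
Step 3: x=[7.2930] v=[-0.6837]
Step 4: x=[7.1591] v=[-0.8929]
Step 5: x=[6.9961] v=[-1.0865]
Step 6: x=[6.8070] v=[-1.2610]
Step 7: x=[6.5950] v=[-1.4135]
Step 8: x=[6.3638] v=[-1.5413]
Step 9: x=[6.1175] v=[-1.6421]
Step 10: x=[5.8604] v=[-1.7141]
Step 11: x=[5.5970] v=[-1.7561]
Step 12: x=[5.3319] v=[-1.7674]
Step 13: x=[5.0697] v=[-1.7478]
Step 14: x=[4.8151] v=[-1.6976]
Step 15: x=[4.5724] v=[-1.6177]
Step 16: x=[4.3460] v=[-1.5095]
Step 17: x=[4.1398] v=[-1.3749]
Step 18: x=[3.9574] v=[-1.2162]
Step 19: x=[3.8020] v=[-1.0362]
Step 20: x=[3.6763] v=[-0.8381]
Step 21: x=[3.5825] v=[-0.6253]
Step 22: x=[3.5223] v=[-0.4016]
Step 23: x=[3.4967] v=[-0.1709]
Step 24: x=[3.5061] v=[0.0628]
First v>=0 after going negative at step 24, time=3.6000

Answer: 3.6000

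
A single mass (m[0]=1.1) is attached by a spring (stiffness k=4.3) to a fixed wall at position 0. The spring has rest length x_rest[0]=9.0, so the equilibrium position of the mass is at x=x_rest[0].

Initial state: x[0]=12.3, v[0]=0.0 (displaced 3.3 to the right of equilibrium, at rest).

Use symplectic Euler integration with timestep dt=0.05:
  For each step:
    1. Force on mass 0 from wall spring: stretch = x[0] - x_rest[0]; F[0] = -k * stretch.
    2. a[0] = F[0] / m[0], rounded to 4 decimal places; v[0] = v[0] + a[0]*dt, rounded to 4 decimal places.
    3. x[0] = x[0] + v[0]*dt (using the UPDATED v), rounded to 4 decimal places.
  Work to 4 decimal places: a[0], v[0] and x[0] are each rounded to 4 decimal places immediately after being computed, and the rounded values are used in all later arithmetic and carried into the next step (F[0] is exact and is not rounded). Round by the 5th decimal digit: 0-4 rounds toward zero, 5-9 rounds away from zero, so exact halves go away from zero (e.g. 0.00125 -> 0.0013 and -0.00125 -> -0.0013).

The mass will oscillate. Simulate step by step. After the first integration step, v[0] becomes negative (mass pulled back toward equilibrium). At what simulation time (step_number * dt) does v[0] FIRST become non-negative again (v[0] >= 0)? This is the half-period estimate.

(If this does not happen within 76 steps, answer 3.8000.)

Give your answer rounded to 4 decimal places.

Answer: 1.6000

Derivation:
Step 0: x=[12.3000] v=[0.0000]
Step 1: x=[12.2678] v=[-0.6450]
Step 2: x=[12.2036] v=[-1.2837]
Step 3: x=[12.1081] v=[-1.9099]
Step 4: x=[11.9822] v=[-2.5174]
Step 5: x=[11.8272] v=[-3.1003]
Step 6: x=[11.6446] v=[-3.6529]
Step 7: x=[11.4361] v=[-4.1698]
Step 8: x=[11.2038] v=[-4.6459]
Step 9: x=[10.9500] v=[-5.0766]
Step 10: x=[10.6771] v=[-5.4577]
Step 11: x=[10.3878] v=[-5.7855]
Step 12: x=[10.0850] v=[-6.0568]
Step 13: x=[9.7716] v=[-6.2689]
Step 14: x=[9.4506] v=[-6.4197]
Step 15: x=[9.1252] v=[-6.5078]
Step 16: x=[8.7986] v=[-6.5323]
Step 17: x=[8.4740] v=[-6.4929]
Step 18: x=[8.1545] v=[-6.3901]
Step 19: x=[7.8433] v=[-6.2248]
Step 20: x=[7.5434] v=[-5.9987]
Step 21: x=[7.2577] v=[-5.7140]
Step 22: x=[6.9890] v=[-5.3735]
Step 23: x=[6.7400] v=[-4.9804]
Step 24: x=[6.5131] v=[-4.5387]
Step 25: x=[6.3105] v=[-4.0526]
Step 26: x=[6.1342] v=[-3.5269]
Step 27: x=[5.9859] v=[-2.9668]
Step 28: x=[5.8670] v=[-2.3777]
Step 29: x=[5.7787] v=[-1.7653]
Step 30: x=[5.7219] v=[-1.1357]
Step 31: x=[5.6972] v=[-0.4950]
Step 32: x=[5.7047] v=[0.1505]
First v>=0 after going negative at step 32, time=1.6000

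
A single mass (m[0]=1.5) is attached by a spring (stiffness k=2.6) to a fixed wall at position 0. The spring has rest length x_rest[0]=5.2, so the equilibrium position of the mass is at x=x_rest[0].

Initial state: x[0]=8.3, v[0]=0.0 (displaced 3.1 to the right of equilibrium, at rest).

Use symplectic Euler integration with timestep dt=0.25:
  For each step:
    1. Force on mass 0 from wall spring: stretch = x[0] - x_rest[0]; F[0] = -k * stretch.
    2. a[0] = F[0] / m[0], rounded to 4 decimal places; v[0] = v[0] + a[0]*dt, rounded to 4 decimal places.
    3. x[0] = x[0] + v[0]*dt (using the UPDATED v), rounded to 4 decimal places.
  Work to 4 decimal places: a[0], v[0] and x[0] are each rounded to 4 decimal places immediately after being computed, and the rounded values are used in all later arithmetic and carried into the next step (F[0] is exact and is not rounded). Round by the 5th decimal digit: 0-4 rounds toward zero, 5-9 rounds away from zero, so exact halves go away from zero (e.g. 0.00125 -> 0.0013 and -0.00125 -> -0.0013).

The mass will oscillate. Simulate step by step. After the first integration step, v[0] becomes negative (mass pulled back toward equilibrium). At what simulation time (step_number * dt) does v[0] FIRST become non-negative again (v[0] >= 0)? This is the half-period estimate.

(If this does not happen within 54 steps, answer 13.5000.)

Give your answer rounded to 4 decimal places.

Step 0: x=[8.3000] v=[0.0000]
Step 1: x=[7.9642] v=[-1.3433]
Step 2: x=[7.3289] v=[-2.5411]
Step 3: x=[6.4630] v=[-3.4636]
Step 4: x=[5.4603] v=[-4.0109]
Step 5: x=[4.4294] v=[-4.1237]
Step 6: x=[3.4820] v=[-3.7898]
Step 7: x=[2.7207] v=[-3.0453]
Step 8: x=[2.2280] v=[-1.9709]
Step 9: x=[2.0573] v=[-0.6830]
Step 10: x=[2.2270] v=[0.6788]
First v>=0 after going negative at step 10, time=2.5000

Answer: 2.5000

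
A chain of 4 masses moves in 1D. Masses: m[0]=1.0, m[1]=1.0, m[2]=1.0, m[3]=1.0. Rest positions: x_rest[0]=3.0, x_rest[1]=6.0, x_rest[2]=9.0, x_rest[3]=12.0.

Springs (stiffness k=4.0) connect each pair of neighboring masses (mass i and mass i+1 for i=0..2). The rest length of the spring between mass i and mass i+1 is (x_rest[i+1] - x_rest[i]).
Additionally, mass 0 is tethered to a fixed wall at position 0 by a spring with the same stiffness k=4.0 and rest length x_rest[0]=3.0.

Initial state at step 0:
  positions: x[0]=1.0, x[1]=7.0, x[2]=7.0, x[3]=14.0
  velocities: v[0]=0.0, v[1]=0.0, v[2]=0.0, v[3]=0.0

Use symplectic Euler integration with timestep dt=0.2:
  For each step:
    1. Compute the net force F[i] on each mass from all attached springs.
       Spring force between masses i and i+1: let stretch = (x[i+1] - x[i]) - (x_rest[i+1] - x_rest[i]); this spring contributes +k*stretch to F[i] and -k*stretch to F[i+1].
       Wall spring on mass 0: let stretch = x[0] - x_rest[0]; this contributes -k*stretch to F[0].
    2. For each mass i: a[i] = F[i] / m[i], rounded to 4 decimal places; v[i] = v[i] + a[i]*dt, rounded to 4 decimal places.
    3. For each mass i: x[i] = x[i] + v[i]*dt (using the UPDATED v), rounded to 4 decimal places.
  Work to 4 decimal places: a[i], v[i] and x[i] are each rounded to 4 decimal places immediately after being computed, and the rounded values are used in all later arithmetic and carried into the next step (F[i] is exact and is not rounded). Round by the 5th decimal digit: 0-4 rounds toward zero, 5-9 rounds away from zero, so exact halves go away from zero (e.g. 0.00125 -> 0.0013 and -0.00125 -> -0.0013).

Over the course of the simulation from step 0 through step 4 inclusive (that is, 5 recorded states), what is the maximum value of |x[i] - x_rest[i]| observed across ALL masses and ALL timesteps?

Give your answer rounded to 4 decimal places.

Answer: 2.1744

Derivation:
Step 0: x=[1.0000 7.0000 7.0000 14.0000] v=[0.0000 0.0000 0.0000 0.0000]
Step 1: x=[1.8000 6.0400 8.1200 13.3600] v=[4.0000 -4.8000 5.6000 -3.2000]
Step 2: x=[2.9904 4.7344 9.7456 12.3616] v=[5.9520 -6.5280 8.1280 -4.9920]
Step 3: x=[3.9814 3.9516 10.9880 11.4246] v=[4.9549 -3.9142 6.2118 -4.6848]
Step 4: x=[4.3306 4.2994 11.1744 10.8978] v=[1.7459 1.7388 0.9320 -2.6341]
Max displacement = 2.1744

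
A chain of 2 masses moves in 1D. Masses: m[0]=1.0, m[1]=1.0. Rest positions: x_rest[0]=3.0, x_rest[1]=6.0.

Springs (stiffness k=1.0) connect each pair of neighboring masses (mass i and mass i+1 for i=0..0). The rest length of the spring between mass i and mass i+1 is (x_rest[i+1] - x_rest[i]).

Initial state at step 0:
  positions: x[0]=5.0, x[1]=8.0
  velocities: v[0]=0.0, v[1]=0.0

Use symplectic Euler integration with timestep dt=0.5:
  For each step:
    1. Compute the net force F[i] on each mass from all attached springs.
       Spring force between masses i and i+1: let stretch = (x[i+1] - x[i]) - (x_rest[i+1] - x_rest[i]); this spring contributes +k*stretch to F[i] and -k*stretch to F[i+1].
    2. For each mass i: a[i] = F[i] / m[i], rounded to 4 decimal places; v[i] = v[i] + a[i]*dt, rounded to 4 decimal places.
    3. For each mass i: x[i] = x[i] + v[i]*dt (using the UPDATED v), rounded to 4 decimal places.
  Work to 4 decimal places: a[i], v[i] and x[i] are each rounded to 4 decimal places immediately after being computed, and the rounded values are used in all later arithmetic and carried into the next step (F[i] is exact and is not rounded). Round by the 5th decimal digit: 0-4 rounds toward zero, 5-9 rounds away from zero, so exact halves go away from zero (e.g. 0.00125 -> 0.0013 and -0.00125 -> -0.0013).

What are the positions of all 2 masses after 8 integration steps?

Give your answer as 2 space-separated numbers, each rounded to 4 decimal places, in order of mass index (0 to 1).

Step 0: x=[5.0000 8.0000] v=[0.0000 0.0000]
Step 1: x=[5.0000 8.0000] v=[0.0000 0.0000]
Step 2: x=[5.0000 8.0000] v=[0.0000 0.0000]
Step 3: x=[5.0000 8.0000] v=[0.0000 0.0000]
Step 4: x=[5.0000 8.0000] v=[0.0000 0.0000]
Step 5: x=[5.0000 8.0000] v=[0.0000 0.0000]
Step 6: x=[5.0000 8.0000] v=[0.0000 0.0000]
Step 7: x=[5.0000 8.0000] v=[0.0000 0.0000]
Step 8: x=[5.0000 8.0000] v=[0.0000 0.0000]

Answer: 5.0000 8.0000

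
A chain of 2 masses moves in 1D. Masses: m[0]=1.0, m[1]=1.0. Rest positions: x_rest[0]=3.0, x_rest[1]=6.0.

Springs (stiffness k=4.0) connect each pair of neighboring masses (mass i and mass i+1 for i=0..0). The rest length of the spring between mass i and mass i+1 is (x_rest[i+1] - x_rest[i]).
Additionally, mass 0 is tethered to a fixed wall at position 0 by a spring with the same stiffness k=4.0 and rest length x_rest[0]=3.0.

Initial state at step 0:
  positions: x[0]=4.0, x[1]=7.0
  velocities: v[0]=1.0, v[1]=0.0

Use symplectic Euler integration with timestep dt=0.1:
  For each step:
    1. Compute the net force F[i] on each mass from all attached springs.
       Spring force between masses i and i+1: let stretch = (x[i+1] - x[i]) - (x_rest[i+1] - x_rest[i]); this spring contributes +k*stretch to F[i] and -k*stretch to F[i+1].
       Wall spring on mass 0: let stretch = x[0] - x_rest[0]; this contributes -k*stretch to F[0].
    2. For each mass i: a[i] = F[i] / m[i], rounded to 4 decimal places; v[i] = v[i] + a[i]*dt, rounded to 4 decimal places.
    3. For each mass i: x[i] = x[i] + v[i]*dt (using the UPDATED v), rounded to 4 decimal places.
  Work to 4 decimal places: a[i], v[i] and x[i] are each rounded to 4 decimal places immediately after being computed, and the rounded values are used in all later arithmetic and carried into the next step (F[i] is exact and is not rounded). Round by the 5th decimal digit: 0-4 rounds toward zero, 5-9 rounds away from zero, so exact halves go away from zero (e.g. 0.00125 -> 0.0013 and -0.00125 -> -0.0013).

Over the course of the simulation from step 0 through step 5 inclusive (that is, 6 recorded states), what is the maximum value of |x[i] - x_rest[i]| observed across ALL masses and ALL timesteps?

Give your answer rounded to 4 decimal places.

Answer: 1.0752

Derivation:
Step 0: x=[4.0000 7.0000] v=[1.0000 0.0000]
Step 1: x=[4.0600 7.0000] v=[0.6000 0.0000]
Step 2: x=[4.0752 7.0024] v=[0.1520 0.0240]
Step 3: x=[4.0445 7.0077] v=[-0.3072 0.0531]
Step 4: x=[3.9705 7.0145] v=[-0.7397 0.0678]
Step 5: x=[3.8595 7.0195] v=[-1.1103 0.0502]
Max displacement = 1.0752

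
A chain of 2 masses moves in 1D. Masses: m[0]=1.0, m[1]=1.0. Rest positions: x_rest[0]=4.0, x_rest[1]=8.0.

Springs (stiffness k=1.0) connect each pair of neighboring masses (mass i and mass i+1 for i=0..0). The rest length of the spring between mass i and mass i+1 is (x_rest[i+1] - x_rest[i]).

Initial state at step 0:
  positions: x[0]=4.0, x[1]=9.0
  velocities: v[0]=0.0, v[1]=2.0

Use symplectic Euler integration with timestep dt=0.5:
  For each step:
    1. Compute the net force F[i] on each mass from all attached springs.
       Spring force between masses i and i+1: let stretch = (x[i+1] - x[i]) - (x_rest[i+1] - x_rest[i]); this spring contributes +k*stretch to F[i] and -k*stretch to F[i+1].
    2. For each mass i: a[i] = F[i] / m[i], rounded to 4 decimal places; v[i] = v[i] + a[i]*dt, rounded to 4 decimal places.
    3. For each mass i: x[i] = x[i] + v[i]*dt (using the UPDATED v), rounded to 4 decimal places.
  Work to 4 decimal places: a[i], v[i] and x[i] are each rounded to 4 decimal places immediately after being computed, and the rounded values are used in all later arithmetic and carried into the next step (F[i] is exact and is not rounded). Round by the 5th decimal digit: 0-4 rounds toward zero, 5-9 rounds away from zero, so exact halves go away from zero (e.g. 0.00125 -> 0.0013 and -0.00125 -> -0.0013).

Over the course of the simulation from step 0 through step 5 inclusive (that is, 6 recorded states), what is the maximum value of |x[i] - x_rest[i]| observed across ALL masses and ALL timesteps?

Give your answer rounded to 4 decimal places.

Step 0: x=[4.0000 9.0000] v=[0.0000 2.0000]
Step 1: x=[4.2500 9.7500] v=[0.5000 1.5000]
Step 2: x=[4.8750 10.1250] v=[1.2500 0.7500]
Step 3: x=[5.8125 10.1875] v=[1.8750 0.1250]
Step 4: x=[6.8438 10.1563] v=[2.0625 -0.0625]
Step 5: x=[7.7032 10.2970] v=[1.7188 0.2813]
Max displacement = 3.7032

Answer: 3.7032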